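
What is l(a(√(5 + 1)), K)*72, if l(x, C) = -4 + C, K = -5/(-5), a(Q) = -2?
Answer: -216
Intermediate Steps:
K = 1 (K = -5*(-⅕) = 1)
l(a(√(5 + 1)), K)*72 = (-4 + 1)*72 = -3*72 = -216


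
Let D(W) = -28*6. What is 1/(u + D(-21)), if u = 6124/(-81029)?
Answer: -81029/13618996 ≈ -0.0059497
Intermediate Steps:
u = -6124/81029 (u = 6124*(-1/81029) = -6124/81029 ≈ -0.075578)
D(W) = -168
1/(u + D(-21)) = 1/(-6124/81029 - 168) = 1/(-13618996/81029) = -81029/13618996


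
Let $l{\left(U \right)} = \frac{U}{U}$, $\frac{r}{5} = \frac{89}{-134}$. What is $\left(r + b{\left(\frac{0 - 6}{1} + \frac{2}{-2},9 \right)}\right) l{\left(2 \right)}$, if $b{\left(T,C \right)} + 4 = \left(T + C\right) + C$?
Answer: $\frac{493}{134} \approx 3.6791$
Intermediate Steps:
$r = - \frac{445}{134}$ ($r = 5 \frac{89}{-134} = 5 \cdot 89 \left(- \frac{1}{134}\right) = 5 \left(- \frac{89}{134}\right) = - \frac{445}{134} \approx -3.3209$)
$l{\left(U \right)} = 1$
$b{\left(T,C \right)} = -4 + T + 2 C$ ($b{\left(T,C \right)} = -4 + \left(\left(T + C\right) + C\right) = -4 + \left(\left(C + T\right) + C\right) = -4 + \left(T + 2 C\right) = -4 + T + 2 C$)
$\left(r + b{\left(\frac{0 - 6}{1} + \frac{2}{-2},9 \right)}\right) l{\left(2 \right)} = \left(- \frac{445}{134} + \left(-4 + \left(\frac{0 - 6}{1} + \frac{2}{-2}\right) + 2 \cdot 9\right)\right) 1 = \left(- \frac{445}{134} + \left(-4 + \left(\left(0 - 6\right) 1 + 2 \left(- \frac{1}{2}\right)\right) + 18\right)\right) 1 = \left(- \frac{445}{134} - -7\right) 1 = \left(- \frac{445}{134} + 7\right) 1 = \frac{493}{134} \cdot 1 = \frac{493}{134}$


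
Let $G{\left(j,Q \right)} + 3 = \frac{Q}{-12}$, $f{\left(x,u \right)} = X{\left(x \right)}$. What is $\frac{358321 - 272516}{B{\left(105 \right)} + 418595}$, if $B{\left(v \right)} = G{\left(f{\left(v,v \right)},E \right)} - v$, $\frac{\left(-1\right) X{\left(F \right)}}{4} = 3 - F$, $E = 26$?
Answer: $\frac{514830}{2510909} \approx 0.20504$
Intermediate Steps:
$X{\left(F \right)} = -12 + 4 F$ ($X{\left(F \right)} = - 4 \left(3 - F\right) = -12 + 4 F$)
$f{\left(x,u \right)} = -12 + 4 x$
$G{\left(j,Q \right)} = -3 - \frac{Q}{12}$ ($G{\left(j,Q \right)} = -3 + \frac{Q}{-12} = -3 + Q \left(- \frac{1}{12}\right) = -3 - \frac{Q}{12}$)
$B{\left(v \right)} = - \frac{31}{6} - v$ ($B{\left(v \right)} = \left(-3 - \frac{13}{6}\right) - v = - \frac{31}{6} - v$)
$\frac{358321 - 272516}{B{\left(105 \right)} + 418595} = \frac{358321 - 272516}{\left(- \frac{31}{6} - 105\right) + 418595} = \frac{85805}{\left(- \frac{31}{6} - 105\right) + 418595} = \frac{85805}{- \frac{661}{6} + 418595} = \frac{85805}{\frac{2510909}{6}} = 85805 \cdot \frac{6}{2510909} = \frac{514830}{2510909}$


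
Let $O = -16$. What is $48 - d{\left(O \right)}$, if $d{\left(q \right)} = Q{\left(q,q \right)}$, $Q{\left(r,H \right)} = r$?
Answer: $64$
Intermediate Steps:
$d{\left(q \right)} = q$
$48 - d{\left(O \right)} = 48 - -16 = 48 + 16 = 64$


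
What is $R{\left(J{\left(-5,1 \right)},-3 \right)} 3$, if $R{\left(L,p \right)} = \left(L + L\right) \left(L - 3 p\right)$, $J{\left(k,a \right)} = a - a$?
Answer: $0$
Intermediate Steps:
$J{\left(k,a \right)} = 0$
$R{\left(L,p \right)} = 2 L \left(L - 3 p\right)$
$R{\left(J{\left(-5,1 \right)},-3 \right)} 3 = 2 \cdot 0 \left(0 - -9\right) 3 = 2 \cdot 0 \left(0 + 9\right) 3 = 2 \cdot 0 \cdot 9 \cdot 3 = 0 \cdot 3 = 0$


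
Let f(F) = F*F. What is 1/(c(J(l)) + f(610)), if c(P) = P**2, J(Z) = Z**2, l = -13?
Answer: 1/400661 ≈ 2.4959e-6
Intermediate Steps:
f(F) = F**2
1/(c(J(l)) + f(610)) = 1/(((-13)**2)**2 + 610**2) = 1/(169**2 + 372100) = 1/(28561 + 372100) = 1/400661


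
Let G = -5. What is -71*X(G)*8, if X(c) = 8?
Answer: -4544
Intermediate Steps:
-71*X(G)*8 = -71*8*8 = -568*8 = -4544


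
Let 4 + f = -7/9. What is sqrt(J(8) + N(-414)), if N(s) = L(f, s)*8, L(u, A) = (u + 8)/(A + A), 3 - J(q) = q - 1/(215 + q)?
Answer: 2*I*sqrt(2677743191)/46161 ≈ 2.242*I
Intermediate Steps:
J(q) = 3 + 1/(215 + q) - q (J(q) = 3 - (q - 1/(215 + q)) = 3 + (1/(215 + q) - q) = 3 + 1/(215 + q) - q)
f = -43/9 (f = -4 - 7/9 = -43/9 ≈ -4.7778)
L(u, A) = (8 + u)/(2*A) (L(u, A) = (8 + u)/((2*A)) = (8 + u)*(1/(2*A)) = (8 + u)/(2*A))
N(s) = 116/(9*s) (N(s) = ((8 - 43/9)/(2*s))*8 = ((1/2)*(29/9)/s)*8 = (29/(18*s))*8 = 116/(9*s))
sqrt(J(8) + N(-414)) = sqrt((646 - 1*8**2 - 212*8)/(215 + 8) + (116/9)/(-414)) = sqrt((646 - 1*64 - 1696)/223 + (116/9)*(-1/414)) = sqrt((646 - 64 - 1696)/223 - 58/1863) = sqrt((1/223)*(-1114) - 58/1863) = sqrt(-1114/223 - 58/1863) = sqrt(-2088316/415449) = 2*I*sqrt(2677743191)/46161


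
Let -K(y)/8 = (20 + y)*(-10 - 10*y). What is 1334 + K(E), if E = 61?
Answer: 403094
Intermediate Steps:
K(y) = -8*(-10 - 10*y)*(20 + y) (K(y) = -8*(20 + y)*(-10 - 10*y) = -8*(-10 - 10*y)*(20 + y))
1334 + K(E) = 1334 + (1600 + 80*61² + 1680*61) = 1334 + (1600 + 80*3721 + 102480) = 1334 + (1600 + 297680 + 102480) = 1334 + 401760 = 403094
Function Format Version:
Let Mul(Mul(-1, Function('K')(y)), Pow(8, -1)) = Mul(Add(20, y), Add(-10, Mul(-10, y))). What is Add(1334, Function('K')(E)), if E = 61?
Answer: 403094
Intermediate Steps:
Function('K')(y) = Mul(-8, Add(-10, Mul(-10, y)), Add(20, y)) (Function('K')(y) = Mul(-8, Mul(Add(20, y), Add(-10, Mul(-10, y)))) = Mul(-8, Mul(Add(-10, Mul(-10, y)), Add(20, y))) = Mul(-8, Add(-10, Mul(-10, y)), Add(20, y)))
Add(1334, Function('K')(E)) = Add(1334, Add(1600, Mul(80, Pow(61, 2)), Mul(1680, 61))) = Add(1334, Add(1600, Mul(80, 3721), 102480)) = Add(1334, Add(1600, 297680, 102480)) = Add(1334, 401760) = 403094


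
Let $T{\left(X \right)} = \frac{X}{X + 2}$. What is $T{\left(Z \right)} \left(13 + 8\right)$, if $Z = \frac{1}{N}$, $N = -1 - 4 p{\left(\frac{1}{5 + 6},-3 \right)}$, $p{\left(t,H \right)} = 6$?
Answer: $- \frac{3}{7} \approx -0.42857$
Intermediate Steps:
$N = -25$ ($N = -1 - 24 = -25$)
$Z = - \frac{1}{25}$ ($Z = \frac{1}{-25} = - \frac{1}{25} \approx -0.04$)
$T{\left(X \right)} = \frac{X}{2 + X}$
$T{\left(Z \right)} \left(13 + 8\right) = - \frac{1}{25 \left(2 - \frac{1}{25}\right)} \left(13 + 8\right) = - \frac{1}{25 \cdot \frac{49}{25}} \cdot 21 = \left(- \frac{1}{25}\right) \frac{25}{49} \cdot 21 = \left(- \frac{1}{49}\right) 21 = - \frac{3}{7}$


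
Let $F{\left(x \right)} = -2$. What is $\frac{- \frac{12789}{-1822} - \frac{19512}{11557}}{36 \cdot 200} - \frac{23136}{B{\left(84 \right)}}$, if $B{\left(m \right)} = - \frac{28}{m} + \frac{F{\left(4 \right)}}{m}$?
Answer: $\frac{1091263890554961}{16845483200} \approx 64781.0$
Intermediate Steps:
$B{\left(m \right)} = - \frac{30}{m}$ ($B{\left(m \right)} = - \frac{28}{m} - \frac{2}{m} = - \frac{30}{m}$)
$\frac{- \frac{12789}{-1822} - \frac{19512}{11557}}{36 \cdot 200} - \frac{23136}{B{\left(84 \right)}} = \frac{- \frac{12789}{-1822} - \frac{19512}{11557}}{36 \cdot 200} - \frac{23136}{\left(-30\right) \frac{1}{84}} = \frac{\left(-12789\right) \left(- \frac{1}{1822}\right) - \frac{19512}{11557}}{7200} - \frac{23136}{\left(-30\right) \frac{1}{84}} = \left(\frac{12789}{1822} - \frac{19512}{11557}\right) \frac{1}{7200} - \frac{23136}{- \frac{5}{14}} = \frac{112251609}{21056854} \cdot \frac{1}{7200} - - \frac{323904}{5} = \frac{12472401}{16845483200} + \frac{323904}{5} = \frac{1091263890554961}{16845483200}$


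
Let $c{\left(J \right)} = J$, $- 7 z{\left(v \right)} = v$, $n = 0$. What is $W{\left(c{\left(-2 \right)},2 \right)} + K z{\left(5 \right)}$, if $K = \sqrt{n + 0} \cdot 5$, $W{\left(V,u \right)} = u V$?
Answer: $-4$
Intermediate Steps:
$z{\left(v \right)} = - \frac{v}{7}$
$W{\left(V,u \right)} = V u$
$K = 0$ ($K = \sqrt{0 + 0} \cdot 5 = \sqrt{0} \cdot 5 = 0 \cdot 5 = 0$)
$W{\left(c{\left(-2 \right)},2 \right)} + K z{\left(5 \right)} = \left(-2\right) 2 + 0 \left(\left(- \frac{1}{7}\right) 5\right) = -4 + 0 \left(- \frac{5}{7}\right) = -4 + 0 = -4$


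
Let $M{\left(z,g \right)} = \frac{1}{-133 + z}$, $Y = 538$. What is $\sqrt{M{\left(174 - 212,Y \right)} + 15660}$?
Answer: $\frac{\sqrt{50879321}}{57} \approx 125.14$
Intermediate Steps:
$\sqrt{M{\left(174 - 212,Y \right)} + 15660} = \sqrt{\frac{1}{-133 + \left(174 - 212\right)} + 15660} = \sqrt{\frac{1}{-133 - 38} + 15660} = \sqrt{\frac{1}{-171} + 15660} = \sqrt{- \frac{1}{171} + 15660} = \sqrt{\frac{2677859}{171}} = \frac{\sqrt{50879321}}{57}$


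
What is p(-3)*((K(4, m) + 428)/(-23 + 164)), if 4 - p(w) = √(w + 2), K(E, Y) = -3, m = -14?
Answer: 1700/141 - 425*I/141 ≈ 12.057 - 3.0142*I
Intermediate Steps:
p(w) = 4 - √(2 + w) (p(w) = 4 - √(w + 2) = 4 - √(2 + w))
p(-3)*((K(4, m) + 428)/(-23 + 164)) = (4 - √(2 - 3))*((-3 + 428)/(-23 + 164)) = (4 - √(-1))*(425/141) = (4 - I)*(425*(1/141)) = (4 - I)*(425/141) = 1700/141 - 425*I/141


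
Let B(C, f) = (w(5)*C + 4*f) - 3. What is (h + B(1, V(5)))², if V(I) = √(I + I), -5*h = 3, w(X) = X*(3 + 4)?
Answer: 28649/25 + 1256*√10/5 ≈ 1940.3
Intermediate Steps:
w(X) = 7*X (w(X) = X*7 = 7*X)
h = -⅗ (h = -⅕*3 = -⅗ ≈ -0.60000)
V(I) = √2*√I (V(I) = √(2*I) = √2*√I)
B(C, f) = -3 + 4*f + 35*C (B(C, f) = ((7*5)*C + 4*f) - 3 = (35*C + 4*f) - 3 = (4*f + 35*C) - 3 = -3 + 4*f + 35*C)
(h + B(1, V(5)))² = (-⅗ + (-3 + 4*(√2*√5) + 35*1))² = (-⅗ + (-3 + 4*√10 + 35))² = (-⅗ + (32 + 4*√10))² = (157/5 + 4*√10)²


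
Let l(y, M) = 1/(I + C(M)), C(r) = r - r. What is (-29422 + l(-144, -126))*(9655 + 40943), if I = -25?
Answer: -37217409498/25 ≈ -1.4887e+9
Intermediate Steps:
C(r) = 0
l(y, M) = -1/25 (l(y, M) = 1/(-25 + 0) = 1/(-25) = -1/25)
(-29422 + l(-144, -126))*(9655 + 40943) = (-29422 - 1/25)*(9655 + 40943) = -735551/25*50598 = -37217409498/25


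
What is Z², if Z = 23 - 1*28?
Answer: 25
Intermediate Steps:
Z = -5 (Z = 23 - 28 = -5)
Z² = (-5)² = 25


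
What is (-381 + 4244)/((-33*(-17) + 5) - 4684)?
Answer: -3863/4118 ≈ -0.93808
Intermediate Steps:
(-381 + 4244)/((-33*(-17) + 5) - 4684) = 3863/((561 + 5) - 4684) = 3863/(566 - 4684) = 3863/(-4118) = 3863*(-1/4118) = -3863/4118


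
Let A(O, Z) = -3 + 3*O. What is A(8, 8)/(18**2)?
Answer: 7/108 ≈ 0.064815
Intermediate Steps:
A(8, 8)/(18**2) = (-3 + 3*8)/(18**2) = (-3 + 24)/324 = 21*(1/324) = 7/108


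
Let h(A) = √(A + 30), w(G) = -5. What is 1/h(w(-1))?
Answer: ⅕ ≈ 0.20000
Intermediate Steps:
h(A) = √(30 + A)
1/h(w(-1)) = 1/(√(30 - 5)) = 1/(√25) = 1/5 = ⅕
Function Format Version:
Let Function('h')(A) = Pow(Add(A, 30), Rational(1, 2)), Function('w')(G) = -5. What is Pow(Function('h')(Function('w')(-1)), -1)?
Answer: Rational(1, 5) ≈ 0.20000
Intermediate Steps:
Function('h')(A) = Pow(Add(30, A), Rational(1, 2))
Pow(Function('h')(Function('w')(-1)), -1) = Pow(Pow(Add(30, -5), Rational(1, 2)), -1) = Pow(Pow(25, Rational(1, 2)), -1) = Pow(5, -1) = Rational(1, 5)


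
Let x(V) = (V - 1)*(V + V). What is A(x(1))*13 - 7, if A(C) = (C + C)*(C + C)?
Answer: -7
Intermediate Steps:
x(V) = 2*V*(-1 + V) (x(V) = (-1 + V)*(2*V) = 2*V*(-1 + V))
A(C) = 4*C² (A(C) = (2*C)*(2*C) = 4*C²)
A(x(1))*13 - 7 = (4*(2*1*(-1 + 1))²)*13 - 7 = (4*(2*1*0)²)*13 - 7 = (4*0²)*13 - 7 = (4*0)*13 - 7 = 0*13 - 7 = 0 - 7 = -7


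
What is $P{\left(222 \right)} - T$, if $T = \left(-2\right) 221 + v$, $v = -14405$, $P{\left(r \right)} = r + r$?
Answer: $15291$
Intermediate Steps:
$P{\left(r \right)} = 2 r$
$T = -14847$ ($T = \left(-2\right) 221 - 14405 = -442 - 14405 = -14847$)
$P{\left(222 \right)} - T = 2 \cdot 222 - -14847 = 444 + 14847 = 15291$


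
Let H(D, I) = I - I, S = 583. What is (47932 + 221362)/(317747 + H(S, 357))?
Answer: 269294/317747 ≈ 0.84751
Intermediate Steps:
H(D, I) = 0
(47932 + 221362)/(317747 + H(S, 357)) = (47932 + 221362)/(317747 + 0) = 269294/317747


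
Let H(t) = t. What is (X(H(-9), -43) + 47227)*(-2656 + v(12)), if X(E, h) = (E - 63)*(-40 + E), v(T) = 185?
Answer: -125415605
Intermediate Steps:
X(E, h) = (-63 + E)*(-40 + E)
(X(H(-9), -43) + 47227)*(-2656 + v(12)) = ((2520 + (-9)² - 103*(-9)) + 47227)*(-2656 + 185) = ((2520 + 81 + 927) + 47227)*(-2471) = (3528 + 47227)*(-2471) = 50755*(-2471) = -125415605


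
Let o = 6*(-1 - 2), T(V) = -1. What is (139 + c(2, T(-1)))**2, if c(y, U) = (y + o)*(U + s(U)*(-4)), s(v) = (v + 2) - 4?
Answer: 1369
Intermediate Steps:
s(v) = -2 + v (s(v) = (2 + v) - 4 = -2 + v)
o = -18 (o = 6*(-3) = -18)
c(y, U) = (-18 + y)*(8 - 3*U) (c(y, U) = (y - 18)*(U + (-2 + U)*(-4)) = (-18 + y)*(U + (8 - 4*U)) = (-18 + y)*(8 - 3*U))
(139 + c(2, T(-1)))**2 = (139 + (-144 + 8*2 + 54*(-1) - 3*(-1)*2))**2 = (139 + (-144 + 16 - 54 + 6))**2 = (139 - 176)**2 = (-37)**2 = 1369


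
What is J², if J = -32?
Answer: 1024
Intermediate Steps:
J² = (-32)² = 1024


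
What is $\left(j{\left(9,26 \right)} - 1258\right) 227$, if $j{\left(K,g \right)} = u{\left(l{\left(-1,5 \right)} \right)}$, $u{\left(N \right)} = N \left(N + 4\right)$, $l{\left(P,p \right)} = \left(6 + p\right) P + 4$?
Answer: $-280799$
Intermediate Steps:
$l{\left(P,p \right)} = 4 + P \left(6 + p\right)$ ($l{\left(P,p \right)} = P \left(6 + p\right) + 4 = 4 + P \left(6 + p\right)$)
$u{\left(N \right)} = N \left(4 + N\right)$
$j{\left(K,g \right)} = 21$ ($j{\left(K,g \right)} = \left(4 + 6 \left(-1\right) - 5\right) \left(4 + \left(4 + 6 \left(-1\right) - 5\right)\right) = \left(4 - 6 - 5\right) \left(4 - 7\right) = - 7 \left(4 - 7\right) = \left(-7\right) \left(-3\right) = 21$)
$\left(j{\left(9,26 \right)} - 1258\right) 227 = \left(21 - 1258\right) 227 = \left(-1237\right) 227 = -280799$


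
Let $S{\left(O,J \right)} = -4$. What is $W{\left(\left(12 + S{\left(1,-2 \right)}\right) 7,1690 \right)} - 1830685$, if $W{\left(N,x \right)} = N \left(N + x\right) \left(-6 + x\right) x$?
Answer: $278264754275$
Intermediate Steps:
$W{\left(N,x \right)} = N x \left(-6 + x\right) \left(N + x\right)$ ($W{\left(N,x \right)} = N \left(-6 + x\right) \left(N + x\right) x = N x \left(-6 + x\right) \left(N + x\right)$)
$W{\left(\left(12 + S{\left(1,-2 \right)}\right) 7,1690 \right)} - 1830685 = \left(12 - 4\right) 7 \cdot 1690 \left(1690^{2} - 6 \left(12 - 4\right) 7 - 10140 + \left(12 - 4\right) 7 \cdot 1690\right) - 1830685 = 8 \cdot 7 \cdot 1690 \left(2856100 - 6 \cdot 8 \cdot 7 - 10140 + 8 \cdot 7 \cdot 1690\right) - 1830685 = 56 \cdot 1690 \left(2856100 - 336 - 10140 + 56 \cdot 1690\right) - 1830685 = 56 \cdot 1690 \left(2856100 - 336 - 10140 + 94640\right) - 1830685 = 56 \cdot 1690 \cdot 2940264 - 1830685 = 278266584960 - 1830685 = 278264754275$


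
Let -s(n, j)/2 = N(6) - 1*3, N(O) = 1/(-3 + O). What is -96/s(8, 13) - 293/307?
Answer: -5819/307 ≈ -18.954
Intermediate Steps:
s(n, j) = 16/3 (s(n, j) = -2*(1/(-3 + 6) - 1*3) = -2*(1/3 - 3) = -2*(⅓ - 3) = -2*(-8/3) = 16/3)
-96/s(8, 13) - 293/307 = -96/16/3 - 293/307 = -96*3/16 - 293*1/307 = -18 - 293/307 = -5819/307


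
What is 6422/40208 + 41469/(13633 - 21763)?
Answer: -134597891/27240920 ≈ -4.9410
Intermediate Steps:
6422/40208 + 41469/(13633 - 21763) = 6422*(1/40208) + 41469/(-8130) = 3211/20104 + 41469*(-1/8130) = 3211/20104 - 13823/2710 = -134597891/27240920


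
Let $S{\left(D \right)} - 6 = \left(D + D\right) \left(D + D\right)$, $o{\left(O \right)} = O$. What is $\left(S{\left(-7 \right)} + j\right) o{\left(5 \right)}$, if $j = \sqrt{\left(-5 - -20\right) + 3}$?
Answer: $1010 + 15 \sqrt{2} \approx 1031.2$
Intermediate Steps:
$S{\left(D \right)} = 6 + 4 D^{2}$ ($S{\left(D \right)} = 6 + \left(D + D\right) \left(D + D\right) = 6 + 2 D 2 D = 6 + 4 D^{2}$)
$j = 3 \sqrt{2}$ ($j = \sqrt{\left(-5 + 20\right) + 3} = \sqrt{15 + 3} = \sqrt{18} = 3 \sqrt{2} \approx 4.2426$)
$\left(S{\left(-7 \right)} + j\right) o{\left(5 \right)} = \left(\left(6 + 4 \left(-7\right)^{2}\right) + 3 \sqrt{2}\right) 5 = \left(\left(6 + 4 \cdot 49\right) + 3 \sqrt{2}\right) 5 = \left(\left(6 + 196\right) + 3 \sqrt{2}\right) 5 = \left(202 + 3 \sqrt{2}\right) 5 = 1010 + 15 \sqrt{2}$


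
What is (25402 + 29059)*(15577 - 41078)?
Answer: -1388809961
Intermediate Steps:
(25402 + 29059)*(15577 - 41078) = 54461*(-25501) = -1388809961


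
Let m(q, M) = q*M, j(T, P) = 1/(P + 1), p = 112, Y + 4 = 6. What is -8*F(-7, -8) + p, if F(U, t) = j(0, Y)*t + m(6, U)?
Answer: 1408/3 ≈ 469.33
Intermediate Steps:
Y = 2 (Y = -4 + 6 = 2)
j(T, P) = 1/(1 + P)
m(q, M) = M*q
F(U, t) = 6*U + t/3 (F(U, t) = t/(1 + 2) + U*6 = t/3 + 6*U = 6*U + t/3)
-8*F(-7, -8) + p = -8*(6*(-7) + (⅓)*(-8)) + 112 = -8*(-42 - 8/3) + 112 = -8*(-134/3) + 112 = 1072/3 + 112 = 1408/3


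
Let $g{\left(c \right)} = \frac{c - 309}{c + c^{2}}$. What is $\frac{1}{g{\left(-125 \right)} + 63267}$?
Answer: $\frac{250}{15816743} \approx 1.5806 \cdot 10^{-5}$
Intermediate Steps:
$g{\left(c \right)} = \frac{-309 + c}{c + c^{2}}$
$\frac{1}{g{\left(-125 \right)} + 63267} = \frac{1}{\frac{-309 - 125}{\left(-125\right) \left(1 - 125\right)} + 63267} = \frac{1}{\left(- \frac{1}{125}\right) \frac{1}{-124} \left(-434\right) + 63267} = \frac{1}{\left(- \frac{1}{125}\right) \left(- \frac{1}{124}\right) \left(-434\right) + 63267} = \frac{1}{- \frac{7}{250} + 63267} = \frac{1}{\frac{15816743}{250}} = \frac{250}{15816743}$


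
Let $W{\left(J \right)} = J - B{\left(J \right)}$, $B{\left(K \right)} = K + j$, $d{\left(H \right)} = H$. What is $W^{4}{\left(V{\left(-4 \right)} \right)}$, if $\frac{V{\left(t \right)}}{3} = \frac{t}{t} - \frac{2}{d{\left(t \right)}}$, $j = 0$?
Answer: $0$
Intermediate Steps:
$B{\left(K \right)} = K$ ($B{\left(K \right)} = K + 0 = K$)
$V{\left(t \right)} = 3 - \frac{6}{t}$ ($V{\left(t \right)} = 3 \left(\frac{t}{t} - \frac{2}{t}\right) = 3 \left(1 - \frac{2}{t}\right) = 3 - \frac{6}{t}$)
$W{\left(J \right)} = 0$ ($W{\left(J \right)} = J - J = 0$)
$W^{4}{\left(V{\left(-4 \right)} \right)} = 0^{4} = 0$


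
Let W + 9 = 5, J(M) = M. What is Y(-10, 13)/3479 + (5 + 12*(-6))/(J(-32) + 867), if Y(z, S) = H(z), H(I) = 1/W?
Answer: -933207/11619860 ≈ -0.080311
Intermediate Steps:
W = -4 (W = -9 + 5 = -4)
H(I) = -¼ (H(I) = 1/(-4) = -¼)
Y(z, S) = -¼
Y(-10, 13)/3479 + (5 + 12*(-6))/(J(-32) + 867) = -¼/3479 + (5 + 12*(-6))/(-32 + 867) = -¼*1/3479 + (5 - 72)/835 = -1/13916 - 67*1/835 = -1/13916 - 67/835 = -933207/11619860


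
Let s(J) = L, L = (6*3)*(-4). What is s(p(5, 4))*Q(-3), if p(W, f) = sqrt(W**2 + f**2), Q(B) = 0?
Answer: 0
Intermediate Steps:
L = -72 (L = 18*(-4) = -72)
s(J) = -72
s(p(5, 4))*Q(-3) = -72*0 = 0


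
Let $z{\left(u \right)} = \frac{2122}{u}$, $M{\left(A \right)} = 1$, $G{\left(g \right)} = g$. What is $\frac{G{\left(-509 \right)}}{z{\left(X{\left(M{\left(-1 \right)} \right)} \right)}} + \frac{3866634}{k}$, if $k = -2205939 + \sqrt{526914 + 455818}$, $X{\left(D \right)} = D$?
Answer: $- \frac{20576602082345173}{10326004016434658} - \frac{7733268 \sqrt{245683}}{4866165888989} \approx -1.9935$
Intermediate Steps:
$k = -2205939 + 2 \sqrt{245683}$ ($k = -2205939 + \sqrt{982732} = -2205939 + 2 \sqrt{245683} \approx -2.2049 \cdot 10^{6}$)
$\frac{G{\left(-509 \right)}}{z{\left(X{\left(M{\left(-1 \right)} \right)} \right)}} + \frac{3866634}{k} = - \frac{509}{2122 \cdot 1^{-1}} + \frac{3866634}{-2205939 + 2 \sqrt{245683}} = - \frac{509}{2122 \cdot 1} + \frac{3866634}{-2205939 + 2 \sqrt{245683}} = - \frac{509}{2122} + \frac{3866634}{-2205939 + 2 \sqrt{245683}}$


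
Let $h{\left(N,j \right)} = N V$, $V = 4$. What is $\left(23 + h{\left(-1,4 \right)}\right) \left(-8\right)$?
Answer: $-152$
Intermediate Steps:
$h{\left(N,j \right)} = 4 N$ ($h{\left(N,j \right)} = N 4 = 4 N$)
$\left(23 + h{\left(-1,4 \right)}\right) \left(-8\right) = \left(23 + 4 \left(-1\right)\right) \left(-8\right) = \left(23 - 4\right) \left(-8\right) = 19 \left(-8\right) = -152$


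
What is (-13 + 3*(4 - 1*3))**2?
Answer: 100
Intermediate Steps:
(-13 + 3*(4 - 1*3))**2 = (-13 + 3*(4 - 3))**2 = (-13 + 3*1)**2 = (-13 + 3)**2 = (-10)**2 = 100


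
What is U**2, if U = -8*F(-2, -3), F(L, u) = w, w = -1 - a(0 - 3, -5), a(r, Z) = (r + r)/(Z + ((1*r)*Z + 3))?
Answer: 3136/169 ≈ 18.556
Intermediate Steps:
a(r, Z) = 2*r/(3 + Z + Z*r) (a(r, Z) = (2*r)/(Z + (r*Z + 3)) = (2*r)/(Z + (Z*r + 3)) = (2*r)/(Z + (3 + Z*r)) = (2*r)/(3 + Z + Z*r) = 2*r/(3 + Z + Z*r))
w = -7/13 (w = -1 - 2*(0 - 3)/(3 - 5 - 5*(0 - 3)) = -1 - 2*(-3)/(3 - 5 - 5*(-3)) = -1 - 2*(-3)/(3 - 5 + 15) = -1 - 2*(-3)/13 = -1 - 1*(-6/13) = -1 + 6/13 = -7/13 ≈ -0.53846)
F(L, u) = -7/13
U = 56/13 (U = -8*(-7/13) = 56/13 ≈ 4.3077)
U**2 = (56/13)**2 = 3136/169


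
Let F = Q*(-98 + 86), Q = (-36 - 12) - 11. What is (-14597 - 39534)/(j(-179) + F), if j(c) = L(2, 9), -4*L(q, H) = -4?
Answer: -54131/709 ≈ -76.348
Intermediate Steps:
L(q, H) = 1 (L(q, H) = -¼*(-4) = 1)
Q = -59 (Q = -48 - 11 = -59)
j(c) = 1
F = 708 (F = -59*(-98 + 86) = -59*(-12) = 708)
(-14597 - 39534)/(j(-179) + F) = (-14597 - 39534)/(1 + 708) = -54131/709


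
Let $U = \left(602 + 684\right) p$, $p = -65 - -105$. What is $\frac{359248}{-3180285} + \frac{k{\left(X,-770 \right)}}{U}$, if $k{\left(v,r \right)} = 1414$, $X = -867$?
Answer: $- \frac{1398279413}{16359386040} \approx -0.085473$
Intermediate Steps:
$p = 40$ ($p = -65 + 105 = 40$)
$U = 51440$ ($U = \left(602 + 684\right) 40 = 1286 \cdot 40 = 51440$)
$\frac{359248}{-3180285} + \frac{k{\left(X,-770 \right)}}{U} = \frac{359248}{-3180285} + \frac{1414}{51440} = 359248 \left(- \frac{1}{3180285}\right) + 1414 \cdot \frac{1}{51440} = - \frac{359248}{3180285} + \frac{707}{25720} = - \frac{1398279413}{16359386040}$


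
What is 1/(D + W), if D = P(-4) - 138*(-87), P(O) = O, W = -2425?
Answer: 1/9577 ≈ 0.00010442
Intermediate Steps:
D = 12002 (D = -4 - 138*(-87) = -4 + 12006 = 12002)
1/(D + W) = 1/(12002 - 2425) = 1/9577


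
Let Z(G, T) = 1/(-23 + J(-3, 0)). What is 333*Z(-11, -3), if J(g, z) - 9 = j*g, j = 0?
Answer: -333/14 ≈ -23.786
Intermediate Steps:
J(g, z) = 9 (J(g, z) = 9 + 0*g = 9 + 0 = 9)
Z(G, T) = -1/14 (Z(G, T) = 1/(-23 + 9) = 1/(-14) = -1/14)
333*Z(-11, -3) = 333*(-1/14) = -333/14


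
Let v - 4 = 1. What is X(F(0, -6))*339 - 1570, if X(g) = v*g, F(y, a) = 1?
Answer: 125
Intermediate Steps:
v = 5 (v = 4 + 1 = 5)
X(g) = 5*g
X(F(0, -6))*339 - 1570 = (5*1)*339 - 1570 = 5*339 - 1570 = 1695 - 1570 = 125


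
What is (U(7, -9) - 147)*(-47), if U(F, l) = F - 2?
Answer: 6674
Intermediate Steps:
U(F, l) = -2 + F
(U(7, -9) - 147)*(-47) = ((-2 + 7) - 147)*(-47) = (5 - 147)*(-47) = -142*(-47) = 6674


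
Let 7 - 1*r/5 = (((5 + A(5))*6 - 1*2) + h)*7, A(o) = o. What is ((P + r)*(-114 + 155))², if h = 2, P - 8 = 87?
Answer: 6523792900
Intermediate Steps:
P = 95 (P = 8 + 87 = 95)
r = -2065 (r = 35 - 5*(((5 + 5)*6 - 1*2) + 2)*7 = 35 - 5*((10*6 - 2) + 2)*7 = 35 - 5*((60 - 2) + 2)*7 = 35 - 5*(58 + 2)*7 = 35 - 300*7 = 35 - 5*420 = 35 - 2100 = -2065)
((P + r)*(-114 + 155))² = ((95 - 2065)*(-114 + 155))² = (-1970*41)² = (-80770)² = 6523792900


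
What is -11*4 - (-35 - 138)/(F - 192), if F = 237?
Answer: -1807/45 ≈ -40.156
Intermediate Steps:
-11*4 - (-35 - 138)/(F - 192) = -11*4 - (-35 - 138)/(237 - 192) = -44 - (-173)/45 = -44 - 1*(-173/45) = -44 + 173/45 = -1807/45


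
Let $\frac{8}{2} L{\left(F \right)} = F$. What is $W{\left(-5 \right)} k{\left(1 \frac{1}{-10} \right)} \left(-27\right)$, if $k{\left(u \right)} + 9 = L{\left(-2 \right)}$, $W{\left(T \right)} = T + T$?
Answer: $-2565$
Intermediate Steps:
$L{\left(F \right)} = \frac{F}{4}$
$W{\left(T \right)} = 2 T$
$k{\left(u \right)} = - \frac{19}{2}$ ($k{\left(u \right)} = -9 + \frac{1}{4} \left(-2\right) = -9 - \frac{1}{2} = - \frac{19}{2}$)
$W{\left(-5 \right)} k{\left(1 \frac{1}{-10} \right)} \left(-27\right) = 2 \left(-5\right) \left(- \frac{19}{2}\right) \left(-27\right) = \left(-10\right) \left(- \frac{19}{2}\right) \left(-27\right) = 95 \left(-27\right) = -2565$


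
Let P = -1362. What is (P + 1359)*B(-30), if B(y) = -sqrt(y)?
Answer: 3*I*sqrt(30) ≈ 16.432*I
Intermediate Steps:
(P + 1359)*B(-30) = (-1362 + 1359)*(-sqrt(-30)) = -(-3)*I*sqrt(30) = 3*I*sqrt(30)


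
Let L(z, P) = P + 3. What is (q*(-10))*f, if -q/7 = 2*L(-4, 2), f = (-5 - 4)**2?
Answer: 56700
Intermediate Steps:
L(z, P) = 3 + P
f = 81 (f = (-9)**2 = 81)
q = -70 (q = -14*(3 + 2) = -14*5 = -7*10 = -70)
(q*(-10))*f = -70*(-10)*81 = 700*81 = 56700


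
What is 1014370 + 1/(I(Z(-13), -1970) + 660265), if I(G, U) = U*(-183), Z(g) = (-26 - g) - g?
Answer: 1035443536751/1020775 ≈ 1.0144e+6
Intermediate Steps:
Z(g) = -26 - 2*g
I(G, U) = -183*U
1014370 + 1/(I(Z(-13), -1970) + 660265) = 1014370 + 1/(-183*(-1970) + 660265) = 1014370 + 1/(360510 + 660265) = 1014370 + 1/1020775 = 1035443536751/1020775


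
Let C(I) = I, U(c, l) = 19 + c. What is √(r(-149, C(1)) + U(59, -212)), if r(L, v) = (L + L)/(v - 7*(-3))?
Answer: √7799/11 ≈ 8.0284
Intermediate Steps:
r(L, v) = 2*L/(21 + v) (r(L, v) = (2*L)/(v + 21) = (2*L)/(21 + v) = 2*L/(21 + v))
√(r(-149, C(1)) + U(59, -212)) = √(2*(-149)/(21 + 1) + (19 + 59)) = √(2*(-149)/22 + 78) = √(2*(-149)*(1/22) + 78) = √(-149/11 + 78) = √(709/11) = √7799/11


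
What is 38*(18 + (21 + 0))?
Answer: 1482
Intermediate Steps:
38*(18 + (21 + 0)) = 38*(18 + 21) = 38*39 = 1482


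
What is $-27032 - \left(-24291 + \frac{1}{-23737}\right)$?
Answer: $- \frac{65063116}{23737} \approx -2741.0$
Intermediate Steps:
$-27032 - \left(-24291 + \frac{1}{-23737}\right) = -27032 - \left(-24291 - \frac{1}{23737}\right) = -27032 - - \frac{576595468}{23737} = -27032 + \frac{576595468}{23737} = - \frac{65063116}{23737}$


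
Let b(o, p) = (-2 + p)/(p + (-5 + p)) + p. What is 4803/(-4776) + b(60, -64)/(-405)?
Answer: -72791833/85753080 ≈ -0.84885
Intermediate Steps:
b(o, p) = p + (-2 + p)/(-5 + 2*p) (b(o, p) = (-2 + p)/(-5 + 2*p) + p = p + (-2 + p)/(-5 + 2*p))
4803/(-4776) + b(60, -64)/(-405) = 4803/(-4776) + (2*(-1 + (-64)² - 2*(-64))/(-5 + 2*(-64)))/(-405) = 4803*(-1/4776) + (2*(-1 + 4096 + 128)/(-5 - 128))*(-1/405) = -1601/1592 + (2*4223/(-133))*(-1/405) = -1601/1592 + (2*(-1/133)*4223)*(-1/405) = -1601/1592 - 8446/133*(-1/405) = -1601/1592 + 8446/53865 = -72791833/85753080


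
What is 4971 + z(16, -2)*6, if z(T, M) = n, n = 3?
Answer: 4989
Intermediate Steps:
z(T, M) = 3
4971 + z(16, -2)*6 = 4971 + 3*6 = 4971 + 18 = 4989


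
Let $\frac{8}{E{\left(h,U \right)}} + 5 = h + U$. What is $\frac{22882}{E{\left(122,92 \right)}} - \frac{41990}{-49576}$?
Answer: $\frac{3704523822}{6197} \approx 5.9779 \cdot 10^{5}$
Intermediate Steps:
$E{\left(h,U \right)} = \frac{8}{-5 + U + h}$ ($E{\left(h,U \right)} = \frac{8}{-5 + \left(h + U\right)} = \frac{8}{-5 + \left(U + h\right)} = \frac{8}{-5 + U + h}$)
$\frac{22882}{E{\left(122,92 \right)}} - \frac{41990}{-49576} = \frac{22882}{8 \frac{1}{-5 + 92 + 122}} - \frac{41990}{-49576} = \frac{22882}{8 \cdot \frac{1}{209}} - - \frac{20995}{24788} = \frac{22882}{8 \cdot \frac{1}{209}} + \frac{20995}{24788} = \frac{22882}{\frac{8}{209}} + \frac{20995}{24788} = 22882 \cdot \frac{209}{8} + \frac{20995}{24788} = \frac{2391169}{4} + \frac{20995}{24788} = \frac{3704523822}{6197}$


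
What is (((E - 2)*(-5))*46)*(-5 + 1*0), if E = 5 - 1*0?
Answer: 3450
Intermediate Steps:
E = 5 (E = 5 + 0 = 5)
(((E - 2)*(-5))*46)*(-5 + 1*0) = (((5 - 2)*(-5))*46)*(-5 + 1*0) = ((3*(-5))*46)*(-5 + 0) = -15*46*(-5) = -690*(-5) = 3450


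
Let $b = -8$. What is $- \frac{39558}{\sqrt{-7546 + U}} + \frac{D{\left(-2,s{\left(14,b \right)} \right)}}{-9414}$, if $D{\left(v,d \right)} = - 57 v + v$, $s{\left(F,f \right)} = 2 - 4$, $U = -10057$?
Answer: $- \frac{56}{4707} + \frac{39558 i \sqrt{17603}}{17603} \approx -0.011897 + 298.15 i$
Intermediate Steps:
$s{\left(F,f \right)} = -2$
$D{\left(v,d \right)} = - 56 v$
$- \frac{39558}{\sqrt{-7546 + U}} + \frac{D{\left(-2,s{\left(14,b \right)} \right)}}{-9414} = - \frac{39558}{\sqrt{-7546 - 10057}} + \frac{\left(-56\right) \left(-2\right)}{-9414} = - \frac{39558}{\sqrt{-17603}} + 112 \left(- \frac{1}{9414}\right) = - \frac{39558}{i \sqrt{17603}} - \frac{56}{4707} = - 39558 \left(- \frac{i \sqrt{17603}}{17603}\right) - \frac{56}{4707} = \frac{39558 i \sqrt{17603}}{17603} - \frac{56}{4707} = - \frac{56}{4707} + \frac{39558 i \sqrt{17603}}{17603}$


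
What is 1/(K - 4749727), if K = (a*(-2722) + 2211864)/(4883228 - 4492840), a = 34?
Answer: -97597/463558576190 ≈ -2.1054e-7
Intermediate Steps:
K = 529829/97597 (K = (34*(-2722) + 2211864)/(4883228 - 4492840) = (-92548 + 2211864)/390388 = 2119316*(1/390388) = 529829/97597 ≈ 5.4287)
1/(K - 4749727) = 1/(529829/97597 - 4749727) = 1/(-463558576190/97597) = -97597/463558576190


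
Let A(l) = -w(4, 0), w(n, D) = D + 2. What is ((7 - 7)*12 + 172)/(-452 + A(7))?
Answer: -86/227 ≈ -0.37885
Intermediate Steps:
w(n, D) = 2 + D
A(l) = -2 (A(l) = -(2 + 0) = -1*2 = -2)
((7 - 7)*12 + 172)/(-452 + A(7)) = ((7 - 7)*12 + 172)/(-452 - 2) = (0*12 + 172)/(-454) = (0 + 172)*(-1/454) = 172*(-1/454) = -86/227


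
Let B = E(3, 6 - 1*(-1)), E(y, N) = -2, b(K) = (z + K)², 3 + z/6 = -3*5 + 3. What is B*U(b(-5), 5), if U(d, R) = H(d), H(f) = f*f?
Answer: -162901250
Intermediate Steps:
H(f) = f²
z = -90 (z = -18 + 6*(-3*5 + 3) = -18 + 6*(-15 + 3) = -18 + 6*(-12) = -18 - 72 = -90)
b(K) = (-90 + K)²
U(d, R) = d²
B = -2
B*U(b(-5), 5) = -2*(-90 - 5)⁴ = -2*((-95)²)² = -2*9025² = -2*81450625 = -162901250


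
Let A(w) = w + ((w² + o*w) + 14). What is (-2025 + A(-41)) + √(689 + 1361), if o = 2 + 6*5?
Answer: -1683 + 5*√82 ≈ -1637.7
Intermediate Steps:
o = 32 (o = 2 + 30 = 32)
A(w) = 14 + w² + 33*w (A(w) = w + ((w² + 32*w) + 14) = w + (14 + w² + 32*w) = 14 + w² + 33*w)
(-2025 + A(-41)) + √(689 + 1361) = (-2025 + (14 + (-41)² + 33*(-41))) + √(689 + 1361) = (-2025 + (14 + 1681 - 1353)) + √2050 = (-2025 + 342) + 5*√82 = -1683 + 5*√82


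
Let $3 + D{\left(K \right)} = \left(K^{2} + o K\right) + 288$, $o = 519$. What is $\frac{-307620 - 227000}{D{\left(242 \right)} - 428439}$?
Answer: $\frac{133655}{60998} \approx 2.1911$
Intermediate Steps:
$D{\left(K \right)} = 285 + K^{2} + 519 K$ ($D{\left(K \right)} = -3 + \left(\left(K^{2} + 519 K\right) + 288\right) = -3 + \left(288 + K^{2} + 519 K\right) = 285 + K^{2} + 519 K$)
$\frac{-307620 - 227000}{D{\left(242 \right)} - 428439} = \frac{-307620 - 227000}{\left(285 + 242^{2} + 519 \cdot 242\right) - 428439} = - \frac{534620}{\left(285 + 58564 + 125598\right) - 428439} = - \frac{534620}{184447 - 428439} = - \frac{534620}{-243992} = \left(-534620\right) \left(- \frac{1}{243992}\right) = \frac{133655}{60998}$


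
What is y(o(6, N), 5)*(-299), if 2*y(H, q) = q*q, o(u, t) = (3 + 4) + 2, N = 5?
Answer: -7475/2 ≈ -3737.5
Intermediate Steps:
o(u, t) = 9 (o(u, t) = 7 + 2 = 9)
y(H, q) = q²/2 (y(H, q) = (q*q)/2 = q²/2)
y(o(6, N), 5)*(-299) = ((½)*5²)*(-299) = ((½)*25)*(-299) = (25/2)*(-299) = -7475/2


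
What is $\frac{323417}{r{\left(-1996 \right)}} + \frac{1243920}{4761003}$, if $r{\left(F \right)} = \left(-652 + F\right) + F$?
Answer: $- \frac{11891570099}{171396108} \approx -69.381$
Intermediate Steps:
$r{\left(F \right)} = -652 + 2 F$
$\frac{323417}{r{\left(-1996 \right)}} + \frac{1243920}{4761003} = \frac{323417}{-652 + 2 \left(-1996\right)} + \frac{1243920}{4761003} = \frac{323417}{-652 - 3992} + 1243920 \cdot \frac{1}{4761003} = \frac{323417}{-4644} + \frac{414640}{1587001} = 323417 \left(- \frac{1}{4644}\right) + \frac{414640}{1587001} = - \frac{323417}{4644} + \frac{414640}{1587001} = - \frac{11891570099}{171396108}$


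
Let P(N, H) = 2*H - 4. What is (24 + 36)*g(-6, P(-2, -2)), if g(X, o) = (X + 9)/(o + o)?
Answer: -45/4 ≈ -11.250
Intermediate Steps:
P(N, H) = -4 + 2*H
g(X, o) = (9 + X)/(2*o) (g(X, o) = (9 + X)/((2*o)) = (9 + X)*(1/(2*o)) = (9 + X)/(2*o))
(24 + 36)*g(-6, P(-2, -2)) = (24 + 36)*((9 - 6)/(2*(-4 + 2*(-2)))) = 60*((½)*3/(-4 - 4)) = 60*((½)*3/(-8)) = 60*((½)*(-⅛)*3) = 60*(-3/16) = -45/4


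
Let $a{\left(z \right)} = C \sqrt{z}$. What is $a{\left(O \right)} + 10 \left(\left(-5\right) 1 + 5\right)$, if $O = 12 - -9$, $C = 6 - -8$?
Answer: $14 \sqrt{21} \approx 64.156$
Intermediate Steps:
$C = 14$ ($C = 6 + 8 = 14$)
$O = 21$ ($O = 12 + 9 = 21$)
$a{\left(z \right)} = 14 \sqrt{z}$
$a{\left(O \right)} + 10 \left(\left(-5\right) 1 + 5\right) = 14 \sqrt{21} + 10 \left(\left(-5\right) 1 + 5\right) = 14 \sqrt{21} + 10 \left(-5 + 5\right) = 14 \sqrt{21} + 10 \cdot 0 = 14 \sqrt{21} + 0 = 14 \sqrt{21}$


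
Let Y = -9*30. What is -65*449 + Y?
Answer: -29455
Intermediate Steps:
Y = -270
-65*449 + Y = -65*449 - 270 = -29185 - 270 = -29455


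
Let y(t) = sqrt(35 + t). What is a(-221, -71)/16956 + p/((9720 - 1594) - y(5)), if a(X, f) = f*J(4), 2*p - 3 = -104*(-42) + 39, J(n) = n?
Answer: 11877570169/46651492134 + 735*sqrt(10)/11005306 ≈ 0.25481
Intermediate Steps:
p = 2205 (p = 3/2 + (-104*(-42) + 39)/2 = 3/2 + (4368 + 39)/2 = 3/2 + (1/2)*4407 = 3/2 + 4407/2 = 2205)
a(X, f) = 4*f (a(X, f) = f*4 = 4*f)
a(-221, -71)/16956 + p/((9720 - 1594) - y(5)) = (4*(-71))/16956 + 2205/((9720 - 1594) - sqrt(35 + 5)) = -284*1/16956 + 2205/(8126 - sqrt(40)) = -71/4239 + 2205/(8126 - 2*sqrt(10))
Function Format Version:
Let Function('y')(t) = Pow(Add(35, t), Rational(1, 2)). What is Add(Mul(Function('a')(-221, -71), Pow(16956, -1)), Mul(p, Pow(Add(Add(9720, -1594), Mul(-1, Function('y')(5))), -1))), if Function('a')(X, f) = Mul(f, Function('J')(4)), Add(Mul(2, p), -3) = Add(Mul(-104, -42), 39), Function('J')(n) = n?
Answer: Add(Rational(11877570169, 46651492134), Mul(Rational(735, 11005306), Pow(10, Rational(1, 2)))) ≈ 0.25481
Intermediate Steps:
p = 2205 (p = Add(Rational(3, 2), Mul(Rational(1, 2), Add(Mul(-104, -42), 39))) = Add(Rational(3, 2), Mul(Rational(1, 2), Add(4368, 39))) = Add(Rational(3, 2), Mul(Rational(1, 2), 4407)) = Add(Rational(3, 2), Rational(4407, 2)) = 2205)
Function('a')(X, f) = Mul(4, f) (Function('a')(X, f) = Mul(f, 4) = Mul(4, f))
Add(Mul(Function('a')(-221, -71), Pow(16956, -1)), Mul(p, Pow(Add(Add(9720, -1594), Mul(-1, Function('y')(5))), -1))) = Add(Mul(Mul(4, -71), Pow(16956, -1)), Mul(2205, Pow(Add(Add(9720, -1594), Mul(-1, Pow(Add(35, 5), Rational(1, 2)))), -1))) = Add(Mul(-284, Rational(1, 16956)), Mul(2205, Pow(Add(8126, Mul(-1, Pow(40, Rational(1, 2)))), -1))) = Add(Rational(-71, 4239), Mul(2205, Pow(Add(8126, Mul(-1, Mul(2, Pow(10, Rational(1, 2))))), -1))) = Add(Rational(-71, 4239), Mul(2205, Pow(Add(8126, Mul(-2, Pow(10, Rational(1, 2)))), -1)))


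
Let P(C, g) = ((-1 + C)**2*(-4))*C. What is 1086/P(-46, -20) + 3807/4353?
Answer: 258684225/294883828 ≈ 0.87724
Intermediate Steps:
P(C, g) = -4*C*(-1 + C)**2 (P(C, g) = (-4*(-1 + C)**2)*C = -4*C*(-1 + C)**2)
1086/P(-46, -20) + 3807/4353 = 1086/((-4*(-46)*(-1 - 46)**2)) + 3807/4353 = 1086/((-4*(-46)*(-47)**2)) + 3807*(1/4353) = 1086/((-4*(-46)*2209)) + 1269/1451 = 1086/406456 + 1269/1451 = 1086*(1/406456) + 1269/1451 = 543/203228 + 1269/1451 = 258684225/294883828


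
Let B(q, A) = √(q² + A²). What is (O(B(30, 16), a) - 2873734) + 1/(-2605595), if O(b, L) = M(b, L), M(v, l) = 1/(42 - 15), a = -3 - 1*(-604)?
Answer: -202170244821142/70351065 ≈ -2.8737e+6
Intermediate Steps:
a = 601 (a = -3 + 604 = 601)
B(q, A) = √(A² + q²)
M(v, l) = 1/27
O(b, L) = 1/27
(O(B(30, 16), a) - 2873734) + 1/(-2605595) = (1/27 - 2873734) + 1/(-2605595) = -77590817/27 - 1/2605595 = -202170244821142/70351065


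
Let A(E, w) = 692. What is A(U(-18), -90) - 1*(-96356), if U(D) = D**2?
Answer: 97048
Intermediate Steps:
A(U(-18), -90) - 1*(-96356) = 692 - 1*(-96356) = 692 + 96356 = 97048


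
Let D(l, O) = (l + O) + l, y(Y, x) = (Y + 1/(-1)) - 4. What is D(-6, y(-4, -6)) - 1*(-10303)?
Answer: 10282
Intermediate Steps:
y(Y, x) = -5 + Y (y(Y, x) = (Y - 1) - 4 = (-1 + Y) - 4 = -5 + Y)
D(l, O) = O + 2*l (D(l, O) = (O + l) + l = O + 2*l)
D(-6, y(-4, -6)) - 1*(-10303) = ((-5 - 4) + 2*(-6)) - 1*(-10303) = (-9 - 12) + 10303 = -21 + 10303 = 10282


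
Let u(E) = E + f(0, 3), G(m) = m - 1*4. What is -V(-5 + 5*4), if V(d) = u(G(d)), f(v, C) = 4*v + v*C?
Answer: -11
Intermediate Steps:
G(m) = -4 + m (G(m) = m - 4 = -4 + m)
f(v, C) = 4*v + C*v
u(E) = E (u(E) = E + 0*(4 + 3) = E + 0*7 = E + 0 = E)
V(d) = -4 + d
-V(-5 + 5*4) = -(-4 + (-5 + 5*4)) = -(-4 + (-5 + 20)) = -(-4 + 15) = -1*11 = -11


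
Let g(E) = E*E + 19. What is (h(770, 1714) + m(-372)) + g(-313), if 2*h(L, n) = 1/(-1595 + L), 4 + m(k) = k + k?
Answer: 160445999/1650 ≈ 97240.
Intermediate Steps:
m(k) = -4 + 2*k (m(k) = -4 + (k + k) = -4 + 2*k)
h(L, n) = 1/(2*(-1595 + L))
g(E) = 19 + E² (g(E) = E² + 19 = 19 + E²)
(h(770, 1714) + m(-372)) + g(-313) = (1/(2*(-1595 + 770)) + (-4 + 2*(-372))) + (19 + (-313)²) = ((½)/(-825) + (-4 - 744)) + (19 + 97969) = ((½)*(-1/825) - 748) + 97988 = (-1/1650 - 748) + 97988 = -1234201/1650 + 97988 = 160445999/1650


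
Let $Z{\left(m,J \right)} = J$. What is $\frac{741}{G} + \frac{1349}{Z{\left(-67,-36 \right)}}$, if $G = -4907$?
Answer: $- \frac{6646219}{176652} \approx -37.623$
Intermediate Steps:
$\frac{741}{G} + \frac{1349}{Z{\left(-67,-36 \right)}} = \frac{741}{-4907} + \frac{1349}{-36} = 741 \left(- \frac{1}{4907}\right) + 1349 \left(- \frac{1}{36}\right) = - \frac{741}{4907} - \frac{1349}{36} = - \frac{6646219}{176652}$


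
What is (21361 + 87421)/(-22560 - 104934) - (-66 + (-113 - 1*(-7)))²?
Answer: -1885945639/63747 ≈ -29585.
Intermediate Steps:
(21361 + 87421)/(-22560 - 104934) - (-66 + (-113 - 1*(-7)))² = 108782/(-127494) - (-66 + (-113 + 7))² = 108782*(-1/127494) - (-66 - 106)² = -54391/63747 - 1*(-172)² = -54391/63747 - 1*29584 = -54391/63747 - 29584 = -1885945639/63747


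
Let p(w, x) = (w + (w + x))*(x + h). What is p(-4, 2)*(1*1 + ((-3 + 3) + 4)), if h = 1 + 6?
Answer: -270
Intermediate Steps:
h = 7
p(w, x) = (7 + x)*(x + 2*w) (p(w, x) = (w + (w + x))*(x + 7) = (x + 2*w)*(7 + x) = (7 + x)*(x + 2*w))
p(-4, 2)*(1*1 + ((-3 + 3) + 4)) = (2**2 + 7*2 + 14*(-4) + 2*(-4)*2)*(1*1 + ((-3 + 3) + 4)) = (4 + 14 - 56 - 16)*(1 + (0 + 4)) = -54*(1 + 4) = -54*5 = -270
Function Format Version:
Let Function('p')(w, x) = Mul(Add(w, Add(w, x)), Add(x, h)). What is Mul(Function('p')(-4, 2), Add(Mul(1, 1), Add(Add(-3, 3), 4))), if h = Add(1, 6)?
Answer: -270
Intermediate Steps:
h = 7
Function('p')(w, x) = Mul(Add(7, x), Add(x, Mul(2, w))) (Function('p')(w, x) = Mul(Add(w, Add(w, x)), Add(x, 7)) = Mul(Add(x, Mul(2, w)), Add(7, x)) = Mul(Add(7, x), Add(x, Mul(2, w))))
Mul(Function('p')(-4, 2), Add(Mul(1, 1), Add(Add(-3, 3), 4))) = Mul(Add(Pow(2, 2), Mul(7, 2), Mul(14, -4), Mul(2, -4, 2)), Add(Mul(1, 1), Add(Add(-3, 3), 4))) = Mul(Add(4, 14, -56, -16), Add(1, Add(0, 4))) = Mul(-54, Add(1, 4)) = Mul(-54, 5) = -270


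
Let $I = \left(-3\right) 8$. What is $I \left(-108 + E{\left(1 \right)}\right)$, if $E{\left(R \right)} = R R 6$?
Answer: $2448$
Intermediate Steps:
$I = -24$
$E{\left(R \right)} = 6 R^{2}$ ($E{\left(R \right)} = R^{2} \cdot 6 = 6 R^{2}$)
$I \left(-108 + E{\left(1 \right)}\right) = - 24 \left(-108 + 6 \cdot 1^{2}\right) = - 24 \left(-108 + 6 \cdot 1\right) = - 24 \left(-108 + 6\right) = \left(-24\right) \left(-102\right) = 2448$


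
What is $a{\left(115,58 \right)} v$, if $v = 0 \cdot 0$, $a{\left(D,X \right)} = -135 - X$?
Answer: $0$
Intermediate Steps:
$v = 0$
$a{\left(115,58 \right)} v = \left(-135 - 58\right) 0 = \left(-193\right) 0 = 0$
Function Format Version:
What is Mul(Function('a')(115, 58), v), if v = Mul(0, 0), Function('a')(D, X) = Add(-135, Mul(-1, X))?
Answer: 0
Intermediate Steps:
v = 0
Mul(Function('a')(115, 58), v) = Mul(Add(-135, Mul(-1, 58)), 0) = Mul(Add(-135, -58), 0) = Mul(-193, 0) = 0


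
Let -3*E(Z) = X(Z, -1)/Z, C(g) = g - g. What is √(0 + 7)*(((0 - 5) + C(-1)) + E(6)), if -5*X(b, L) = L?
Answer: -451*√7/90 ≈ -13.258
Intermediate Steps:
X(b, L) = -L/5
C(g) = 0
E(Z) = -1/(15*Z) (E(Z) = -(-⅕*(-1))/(3*Z) = -1/(15*Z))
√(0 + 7)*(((0 - 5) + C(-1)) + E(6)) = √(0 + 7)*(((0 - 5) + 0) - 1/15/6) = √7*((-5 + 0) - 1/15*⅙) = √7*(-5 - 1/90) = √7*(-451/90) = -451*√7/90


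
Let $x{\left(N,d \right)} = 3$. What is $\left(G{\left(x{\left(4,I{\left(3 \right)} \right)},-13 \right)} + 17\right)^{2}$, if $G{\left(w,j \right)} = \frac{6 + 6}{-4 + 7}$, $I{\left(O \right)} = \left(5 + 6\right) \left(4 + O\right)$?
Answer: $441$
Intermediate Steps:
$I{\left(O \right)} = 44 + 11 O$ ($I{\left(O \right)} = 11 \left(4 + O\right) = 44 + 11 O$)
$G{\left(w,j \right)} = 4$ ($G{\left(w,j \right)} = \frac{12}{3} = 12 \cdot \frac{1}{3} = 4$)
$\left(G{\left(x{\left(4,I{\left(3 \right)} \right)},-13 \right)} + 17\right)^{2} = \left(4 + 17\right)^{2} = 21^{2} = 441$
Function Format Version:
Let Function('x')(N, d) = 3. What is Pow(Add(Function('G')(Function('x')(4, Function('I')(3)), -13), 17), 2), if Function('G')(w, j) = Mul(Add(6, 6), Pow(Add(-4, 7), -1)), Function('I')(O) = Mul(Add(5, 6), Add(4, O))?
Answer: 441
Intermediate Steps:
Function('I')(O) = Add(44, Mul(11, O)) (Function('I')(O) = Mul(11, Add(4, O)) = Add(44, Mul(11, O)))
Function('G')(w, j) = 4 (Function('G')(w, j) = Mul(12, Pow(3, -1)) = Mul(12, Rational(1, 3)) = 4)
Pow(Add(Function('G')(Function('x')(4, Function('I')(3)), -13), 17), 2) = Pow(Add(4, 17), 2) = Pow(21, 2) = 441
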